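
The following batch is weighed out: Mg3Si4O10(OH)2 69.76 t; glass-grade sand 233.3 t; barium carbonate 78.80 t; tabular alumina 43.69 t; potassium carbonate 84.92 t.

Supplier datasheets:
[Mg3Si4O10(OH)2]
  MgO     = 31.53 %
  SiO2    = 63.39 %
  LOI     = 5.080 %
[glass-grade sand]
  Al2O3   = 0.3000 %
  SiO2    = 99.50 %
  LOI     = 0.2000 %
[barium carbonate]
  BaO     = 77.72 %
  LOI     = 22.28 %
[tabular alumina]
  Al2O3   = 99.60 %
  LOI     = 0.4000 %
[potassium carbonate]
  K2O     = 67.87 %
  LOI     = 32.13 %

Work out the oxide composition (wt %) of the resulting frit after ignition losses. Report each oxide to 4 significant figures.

In-progress results are printed rounded to 4 significant digits between the steps; every computation holds full float precision through every step — a single rounding produces every reported value; the derived quantities are recomputed starting from the weights on 461.4 t of glass at full float precision (yield, five oxide percentages, the totals, LOI, net glass mass) as given in the question or the answer.
Delivered oxide masses:
  BaO: 78.80·0.7772 = 61.24 t
  K2O: 84.92·0.6787 = 57.64 t
  Al2O3: 233.3·0.003000 + 43.69·0.9960 = 44.22 t
  MgO: 69.76·0.3153 = 22.00 t
  SiO2: 69.76·0.6339 + 233.3·0.9950 = 276.4 t
LOI: 69.76·0.05080 + 233.3·0.002000 + 78.80·0.2228 + 43.69·0.004000 + 84.92·0.3213 = 49.03 t
Glass = total batch minus LOI = 510.5 − 49.03 = 461.4 t (matching Σ of the oxides)
each wt % is 100 × oxide ÷ glass

Glass mass = 461.4 t (batch 510.5 − LOI 49.03).
Composition: BaO 13.27%, K2O 12.49%, Al2O3 9.582%, MgO 4.767%, SiO2 59.89%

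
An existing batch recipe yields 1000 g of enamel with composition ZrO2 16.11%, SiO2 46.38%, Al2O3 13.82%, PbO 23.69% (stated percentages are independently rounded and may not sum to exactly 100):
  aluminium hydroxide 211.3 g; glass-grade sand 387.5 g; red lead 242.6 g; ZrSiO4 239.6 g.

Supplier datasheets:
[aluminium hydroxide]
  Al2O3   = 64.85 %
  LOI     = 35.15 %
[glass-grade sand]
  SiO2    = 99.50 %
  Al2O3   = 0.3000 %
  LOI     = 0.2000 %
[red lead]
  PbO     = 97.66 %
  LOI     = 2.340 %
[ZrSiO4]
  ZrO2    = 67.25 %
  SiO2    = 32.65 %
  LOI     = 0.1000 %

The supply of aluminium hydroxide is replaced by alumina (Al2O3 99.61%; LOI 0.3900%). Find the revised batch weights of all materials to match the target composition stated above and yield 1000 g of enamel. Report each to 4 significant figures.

Revised batch per 1000 g enamel:
  alumina: 137.6 g
  glass-grade sand: 387.5 g
  red lead: 242.6 g
  ZrSiO4: 239.6 g
Total batch = 1007 g; LOI loss = 7.228 g

All internal work holds exact precision throughout; the intermediate values are shown, with 4-significant-digit rounding, between the steps; exactly one rounding goes into each reported value; the derived quantities, including the four compositions, net glass mass, totals, LOI, the yield, are carried from the batch weights on 1000 g of glass in exact precision, precisely as stated by the problem or the answer.
Per-oxide target masses for 1000 g enamel:
  ZrO2: 16.11% × 1000 = 161.1 g
  SiO2: 46.38% × 1000 = 463.8 g
  Al2O3: 13.82% × 1000 = 138.2 g
  PbO: 23.69% × 1000 = 236.9 g
Sums-versus-targets review working from each reported weight, for the quoted basis mass (every target is met by its sum once rounding is allowed for):
  ZrO2: 239.6·0.6725 = 161.1 g (target 161.1 g)
  SiO2: 387.5·0.9950 + 239.6·0.3265 = 463.8 g (target 463.8 g)
  Al2O3: 137.6·0.9961 + 387.5·0.003000 = 138.2 g (target 138.2 g)
  PbO: 242.6·0.9766 = 236.9 g (target 236.9 g)
Glass-mass sanity pass: Σ batch − LOI loss = 1000 g (per-oxide target masses sum to 1000 g; stated basis 1000 g — a pure rounding effect).
Adding the batch up: Σ batch = 1007 g; loss to ignition Σ batch·LOI = 7.228 g; the yield ratio, glass ÷ batch: 99.28%.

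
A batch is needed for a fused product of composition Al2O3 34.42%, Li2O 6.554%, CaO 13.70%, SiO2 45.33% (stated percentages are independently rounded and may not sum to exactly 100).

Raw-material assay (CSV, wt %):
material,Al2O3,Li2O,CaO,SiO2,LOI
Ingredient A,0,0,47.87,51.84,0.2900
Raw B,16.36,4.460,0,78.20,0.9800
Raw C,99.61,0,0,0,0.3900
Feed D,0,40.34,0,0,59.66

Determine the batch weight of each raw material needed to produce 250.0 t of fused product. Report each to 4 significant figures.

The intermediate values are displayed rounded off to 4 significant digits at each printed step — every computation runs at full float precision in all steps. A single rounding completes every reported figure; all derived quantities are carried at full float precision (the yield, totals, LOI, the four compositions, net glass mass) from the batch weights on 250.0 t of glass exactly as printed in either problem or answer.
Per-oxide target masses for 250.0 t fused product:
  Al2O3: 34.42% × 250.0 = 86.05 t
  Li2O: 6.554% × 250.0 = 16.39 t
  CaO: 13.70% × 250.0 = 34.25 t
  SiO2: 45.33% × 250.0 = 113.3 t
Balance tally, oxide-wise, from the weights as reported, against the basis in use (summed amounts equal target values within answer rounding):
  Al2O3: 97.49·0.1636 + 70.38·0.9961 = 86.05 t (target 86.05 t)
  Li2O: 97.49·0.04460 + 29.84·0.4034 = 16.39 t (target 16.39 t)
  CaO: 71.55·0.4787 = 34.25 t (target 34.25 t)
  SiO2: 71.55·0.5184 + 97.49·0.7820 = 113.3 t (target 113.3 t)
Glass-mass sanity pass: batch Σ − ignition loss = 250.0 t (oxide target masses add up to 250.0 t; against the stated basis, 250.0 t — differing by rounding only).
Batch total: Σ batch = 269.3 t; ignition loss, Σ(batch × LOI) = 19.24 t; the yield ratio, glass ÷ batch: 92.85%.

Batch per 250.0 t fused product:
  Ingredient A: 71.55 t
  Raw B: 97.49 t
  Raw C: 70.38 t
  Feed D: 29.84 t
Total batch = 269.3 t; LOI loss = 19.24 t; yield = 92.85%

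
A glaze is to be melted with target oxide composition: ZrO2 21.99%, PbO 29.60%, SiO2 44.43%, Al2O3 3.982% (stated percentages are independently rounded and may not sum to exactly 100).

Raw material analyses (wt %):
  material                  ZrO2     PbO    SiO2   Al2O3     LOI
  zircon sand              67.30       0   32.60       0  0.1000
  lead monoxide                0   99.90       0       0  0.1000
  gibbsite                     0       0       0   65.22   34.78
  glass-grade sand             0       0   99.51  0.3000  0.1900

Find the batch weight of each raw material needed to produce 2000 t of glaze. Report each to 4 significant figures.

Batch per 2000 t glaze:
  zircon sand: 653.5 t
  lead monoxide: 592.6 t
  gibbsite: 119.0 t
  glass-grade sand: 678.9 t
Total batch = 2044 t; LOI loss = 43.92 t; yield = 97.85%

Working values are printed, rounded to four significant digits, between the steps. All arithmetic maintains exact precision through every step; every reported number undergoes a single rounding — the derived quantities are computed in exact precision (the yield, net glass mass, ignition loss, the totals, four oxide percentages) starting from the weights on 2000 t of glass, precisely as stated by the problem or answer text.
Oxide mass targets, per 2000 t glaze:
  ZrO2: 21.99% × 2000 = 439.8 t
  PbO: 29.60% × 2000 = 592.0 t
  SiO2: 44.43% × 2000 = 888.6 t
  Al2O3: 3.982% × 2000 = 79.64 t
Sums-versus-targets review from the weights as reported, for the quoted basis mass (delivered sums recover each target given rounding of the digits):
  ZrO2: 653.5·0.6730 = 439.8 t (target 439.8 t)
  PbO: 592.6·0.9990 = 592.0 t (target 592.0 t)
  SiO2: 653.5·0.3260 + 678.9·0.9951 = 888.6 t (target 888.6 t)
  Al2O3: 119.0·0.6522 + 678.9·0.003000 = 79.65 t (target 79.64 t)
Mass balance on the glass: total charge less LOI = 2000 t (the targets, summed, come to 2000 t; against the stated basis, 2000 t — rounding explains the deltas).
Whole-batch sum: Σ batch = 2044 t; LOI loss = Σ batch·LOI = 43.92 t; the yield ratio, glass ÷ batch: 97.85%.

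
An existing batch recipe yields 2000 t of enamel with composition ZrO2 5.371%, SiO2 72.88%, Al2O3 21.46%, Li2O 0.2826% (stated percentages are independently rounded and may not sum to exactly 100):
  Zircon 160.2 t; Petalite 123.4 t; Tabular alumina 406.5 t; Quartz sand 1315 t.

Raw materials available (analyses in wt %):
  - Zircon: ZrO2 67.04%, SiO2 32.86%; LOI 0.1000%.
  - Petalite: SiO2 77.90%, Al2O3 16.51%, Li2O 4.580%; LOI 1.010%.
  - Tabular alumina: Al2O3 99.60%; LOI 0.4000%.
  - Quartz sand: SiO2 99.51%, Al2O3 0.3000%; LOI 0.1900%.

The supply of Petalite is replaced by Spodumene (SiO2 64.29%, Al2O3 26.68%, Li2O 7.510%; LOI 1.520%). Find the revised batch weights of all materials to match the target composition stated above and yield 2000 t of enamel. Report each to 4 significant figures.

Working values are shown (rounded to 4 significant digits) alongside each step; each numeric step keeps full float precision from start to finish. Each reported figure is rounded just once. The derived quantities (the totals, net glass mass, four oxide percentages, LOI, the yield) are computed in full precision starting from the weights per 2000 t of glass as given in the problem or the answer.
Oxide-by-oxide targets in 2000 t enamel:
  ZrO2: 5.371% × 2000 = 107.4 t
  SiO2: 72.88% × 2000 = 1458 t
  Al2O3: 21.46% × 2000 = 429.2 t
  Li2O: 0.2826% × 2000 = 5.652 t
Balance tally, oxide-wise, using the reported weights, per the basis as stated (each sum matches its target mass within answer rounding):
  ZrO2: 160.2·0.6704 = 107.4 t (target 107.4 t)
  SiO2: 160.2·0.3286 + 75.26·0.6429 + 1363·0.9951 = 1457 t (target 1458 t)
  Al2O3: 75.26·0.2668 + 406.7·0.9960 + 1363·0.003000 = 429.2 t (target 429.2 t)
  Li2O: 75.26·0.07510 = 5.652 t (target 5.652 t)
The glass-mass cross-check: whole batch net of LOI = 2000 t (the Σ of target masses is 2000 t; versus the stated basis of 2000 t — gaps are rounding artifacts).
Batch total: Σ batch = 2005 t; loss to ignition Σ batch·LOI = 5.521 t; glass ÷ batch gives a yield of 99.72%.

Revised batch per 2000 t enamel:
  Zircon: 160.2 t
  Spodumene: 75.26 t
  Tabular alumina: 406.7 t
  Quartz sand: 1363 t
Total batch = 2005 t; LOI loss = 5.521 t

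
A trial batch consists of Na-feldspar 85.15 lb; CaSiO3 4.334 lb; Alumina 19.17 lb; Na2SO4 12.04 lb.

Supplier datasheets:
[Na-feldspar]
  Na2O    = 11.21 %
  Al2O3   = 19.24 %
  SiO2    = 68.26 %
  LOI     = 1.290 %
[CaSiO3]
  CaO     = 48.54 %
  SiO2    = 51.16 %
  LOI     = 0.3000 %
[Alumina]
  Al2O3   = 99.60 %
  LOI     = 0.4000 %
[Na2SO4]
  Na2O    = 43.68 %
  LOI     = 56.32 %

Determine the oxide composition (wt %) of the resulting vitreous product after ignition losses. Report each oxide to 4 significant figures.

Glass mass = 112.7 lb (batch 120.7 − LOI 7.969).
Composition: Na2O 13.13%, Al2O3 31.47%, CaO 1.866%, SiO2 53.53%

All arithmetic holds full float precision end to end; the intermediate values appear (rounded to four significant digits) when written out — exactly one rounding lands on each reported result; derived quantities (the yield, four oxide percentages, totals, glass mass, ignition loss) are rebuilt using the weight values for 112.7 lb of glass at full float precision, precisely as stated by either problem or answer.
Mass of each oxide from the mix:
  Na2O: 85.15·0.1121 + 12.04·0.4368 = 14.80 lb
  Al2O3: 85.15·0.1924 + 19.17·0.9960 = 35.48 lb
  CaO: 4.334·0.4854 = 2.104 lb
  SiO2: 85.15·0.6826 + 4.334·0.5116 = 60.34 lb
LOI: 85.15·0.01290 + 4.334·0.003000 + 19.17·0.004000 + 12.04·0.5632 = 7.969 lb
The glass mass, total less LOI, = 120.7 − 7.969 = 112.7 lb (matching Σ of the oxides)
each wt % is 100 × oxide ÷ glass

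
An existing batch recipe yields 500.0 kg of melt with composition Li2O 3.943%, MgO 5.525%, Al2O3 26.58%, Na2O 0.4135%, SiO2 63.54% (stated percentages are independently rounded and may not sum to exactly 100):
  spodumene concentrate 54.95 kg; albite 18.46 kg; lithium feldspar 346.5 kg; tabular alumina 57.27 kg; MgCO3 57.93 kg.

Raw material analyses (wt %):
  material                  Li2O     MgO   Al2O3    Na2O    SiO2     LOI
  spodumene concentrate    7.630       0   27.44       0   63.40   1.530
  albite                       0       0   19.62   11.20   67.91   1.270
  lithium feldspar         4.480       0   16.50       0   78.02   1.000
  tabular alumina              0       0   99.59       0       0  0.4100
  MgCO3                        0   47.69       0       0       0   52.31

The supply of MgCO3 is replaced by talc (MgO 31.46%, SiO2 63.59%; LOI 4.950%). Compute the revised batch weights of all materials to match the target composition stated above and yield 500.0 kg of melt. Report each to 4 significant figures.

Revised batch per 500.0 kg melt:
  spodumene concentrate: 135.3 kg
  albite: 18.46 kg
  lithium feldspar: 209.6 kg
  tabular alumina: 57.80 kg
  talc: 87.81 kg
Total batch = 509.0 kg; LOI loss = 8.984 kg

Mid-chain values appear, rounded to four significant figures, between the steps. Every computation runs at full precision in all steps — a single rounding yields each reported number. Derived quantities, including glass mass, the totals, five oxide percentages, LOI, the yield, are recomputed starting from the weights per 500.0 kg of glass at full precision exactly as shown in the question or the answer.
Per-oxide target masses for 500.0 kg melt:
  Li2O: 3.943% × 500.0 = 19.72 kg
  MgO: 5.525% × 500.0 = 27.62 kg
  Al2O3: 26.58% × 500.0 = 132.9 kg
  Na2O: 0.4135% × 500.0 = 2.068 kg
  SiO2: 63.54% × 500.0 = 317.7 kg
Verifying the oxide balance per the reported batch figures, for the quoted basis mass (summed amounts equal target values within answer rounding):
  Li2O: 135.3·0.07630 + 209.6·0.04480 = 19.71 kg (target 19.72 kg)
  MgO: 87.81·0.3146 = 27.63 kg (target 27.62 kg)
  Al2O3: 135.3·0.2744 + 18.46·0.1962 + 209.6·0.1650 + 57.80·0.9959 = 132.9 kg (target 132.9 kg)
  Na2O: 18.46·0.1120 = 2.068 kg (target 2.068 kg)
  SiO2: 135.3·0.6340 + 18.46·0.6791 + 209.6·0.7802 + 87.81·0.6359 = 317.7 kg (target 317.7 kg)
Auditing the glass mass value: whole batch net of LOI = 500.0 kg (per-oxide target masses sum to 500.0 kg; basis as stated: 500.0 kg — a pure rounding effect).
Batch total: Σ batch = 509.0 kg; loss to ignition Σ batch·LOI = 8.984 kg; glass ÷ batch gives a yield of 98.23%.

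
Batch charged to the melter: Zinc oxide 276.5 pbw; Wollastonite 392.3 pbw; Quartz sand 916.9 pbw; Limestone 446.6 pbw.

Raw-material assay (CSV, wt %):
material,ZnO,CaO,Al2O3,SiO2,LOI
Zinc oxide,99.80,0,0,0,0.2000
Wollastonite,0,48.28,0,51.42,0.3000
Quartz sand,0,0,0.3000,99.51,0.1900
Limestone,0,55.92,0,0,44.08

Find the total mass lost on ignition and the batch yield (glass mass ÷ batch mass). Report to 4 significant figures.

Working values appear (rounded to 4 significant digits) in the working — each numeric step holds exact precision all the way through — exactly one rounding goes into every reported number. Derived quantities (yield, four oxide percentages, net glass mass, the totals, LOI) are rebuilt at full float precision using the weight values on 1832 pbw of glass as given in the problem or the answer.
Material-by-material LOI:
  Zinc oxide: 276.5 × 0.002000 = 0.5530 pbw
  Wollastonite: 392.3 × 0.003000 = 1.177 pbw
  Quartz sand: 916.9 × 0.001900 = 1.742 pbw
  Limestone: 446.6 × 0.4408 = 196.9 pbw
Total LOI = 200.3 pbw
Glass = batch − LOI = 2032 − 200.3 = 1832 pbw

LOI loss = 200.3 pbw; glass = 1832 pbw; yield = 90.14%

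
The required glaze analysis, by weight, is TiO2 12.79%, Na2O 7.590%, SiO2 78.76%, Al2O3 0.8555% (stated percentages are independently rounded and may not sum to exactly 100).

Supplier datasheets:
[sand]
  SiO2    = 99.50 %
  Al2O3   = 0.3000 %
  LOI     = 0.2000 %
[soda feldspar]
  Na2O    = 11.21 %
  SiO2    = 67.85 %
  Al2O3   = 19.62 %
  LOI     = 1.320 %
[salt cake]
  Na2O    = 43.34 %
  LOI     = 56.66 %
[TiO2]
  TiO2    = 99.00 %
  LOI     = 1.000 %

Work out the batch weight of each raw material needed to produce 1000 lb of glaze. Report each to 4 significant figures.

The intermediate values appear (rounded to four significant figures) on the page; all internal work keeps full precision through every step; each reported value is rounded just once — derived quantities are re-derived starting from the weights per 1000 lb of glass in exact precision (LOI, glass mass, totals, the yield, four oxide percentages), exactly as shown in either problem or answer.
Oxide mass targets, per 1000 lb glaze:
  TiO2: 12.79% × 1000 = 127.9 lb
  Na2O: 7.590% × 1000 = 75.90 lb
  SiO2: 78.76% × 1000 = 787.6 lb
  Al2O3: 0.8555% × 1000 = 8.555 lb
A balance pass over the oxides, from the weights as reported, under the basis named above (oxide sums agree with the targets exact up to rounding of places):
  TiO2: 129.2·0.9900 = 127.9 lb (target 127.9 lb)
  Na2O: 31.83·0.1121 + 166.9·0.4334 = 75.90 lb (target 75.90 lb)
  SiO2: 769.9·0.9950 + 31.83·0.6785 = 787.6 lb (target 787.6 lb)
  Al2O3: 769.9·0.003000 + 31.83·0.1962 = 8.555 lb (target 8.555 lb)
Glass-mass sanity pass: batch total minus LOI = 1000 lb (oxide target masses add up to 1000 lb; stated basis 1000 lb — rounding explains the deltas).
Total batch = Σ batch = 1098 lb; loss to ignition Σ batch·LOI = 97.82 lb; yield: glass divided by total = 91.09%.

Batch per 1000 lb glaze:
  sand: 769.9 lb
  soda feldspar: 31.83 lb
  salt cake: 166.9 lb
  TiO2: 129.2 lb
Total batch = 1098 lb; LOI loss = 97.82 lb; yield = 91.09%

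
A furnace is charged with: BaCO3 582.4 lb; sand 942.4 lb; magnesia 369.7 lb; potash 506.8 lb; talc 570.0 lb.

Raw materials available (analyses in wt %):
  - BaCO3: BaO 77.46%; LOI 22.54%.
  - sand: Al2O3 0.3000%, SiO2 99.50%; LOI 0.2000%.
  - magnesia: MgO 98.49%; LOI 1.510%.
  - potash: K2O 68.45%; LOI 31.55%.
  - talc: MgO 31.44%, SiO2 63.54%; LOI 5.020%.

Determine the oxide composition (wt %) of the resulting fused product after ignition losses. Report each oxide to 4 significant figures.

Glass mass = 2644 lb (batch 2971 − LOI 327.2).
Composition: Al2O3 0.1069%, K2O 13.12%, BaO 17.06%, MgO 20.55%, SiO2 49.16%

All arithmetic keeps exact precision throughout — intermediates are displayed rounded to 4 significant figures as written. Each reported figure is rounded only once — all derived quantities, including glass mass, the yield, five oxide percentages, totals, ignition loss, are rebuilt starting from the weights on 2644 lb of glass in full float precision exactly as shown in the question or the answer.
What the batch supplies per oxide:
  Al2O3: 942.4·0.003000 = 2.827 lb
  K2O: 506.8·0.6845 = 346.9 lb
  BaO: 582.4·0.7746 = 451.1 lb
  MgO: 369.7·0.9849 + 570.0·0.3144 = 543.3 lb
  SiO2: 942.4·0.9950 + 570.0·0.6354 = 1300 lb
LOI: 582.4·0.2254 + 942.4·0.002000 + 369.7·0.01510 + 506.8·0.3155 + 570.0·0.05020 = 327.2 lb
batch − LOI leaves glass = 2971 − 327.2 = 2644 lb (matching Σ of the oxides)
each oxide over glass, ×100, is wt %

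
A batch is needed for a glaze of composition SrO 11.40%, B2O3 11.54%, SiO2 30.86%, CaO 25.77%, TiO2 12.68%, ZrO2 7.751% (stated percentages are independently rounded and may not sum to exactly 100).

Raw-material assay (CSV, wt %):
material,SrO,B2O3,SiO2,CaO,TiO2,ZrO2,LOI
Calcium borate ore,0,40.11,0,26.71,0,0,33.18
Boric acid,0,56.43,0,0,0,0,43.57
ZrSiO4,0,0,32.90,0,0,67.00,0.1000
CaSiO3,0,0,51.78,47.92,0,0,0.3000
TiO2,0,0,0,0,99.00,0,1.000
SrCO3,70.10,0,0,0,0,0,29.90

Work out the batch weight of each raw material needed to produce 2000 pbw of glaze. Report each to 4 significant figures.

The intermediate values are shown rounded to four significant digits within the worked lines; all internal work runs at full precision end to end. Exactly one rounding lands on every reported number. Derived quantities (six oxide percentages, ignition loss, yield, net glass mass, totals) are carried at exact precision from the batch weights for 2000 pbw of glass, precisely as stated by problem or answer.
Oxide-by-oxide targets in 2000 pbw glaze:
  SrO: 11.40% × 2000 = 228.0 pbw
  B2O3: 11.54% × 2000 = 230.8 pbw
  SiO2: 30.86% × 2000 = 617.2 pbw
  CaO: 25.77% × 2000 = 515.4 pbw
  TiO2: 12.68% × 2000 = 253.6 pbw
  ZrO2: 7.751% × 2000 = 155.0 pbw
Per-oxide balance check on the weights just shown, on the stated basis (target by target, the sums agree net of answer rounding effects):
  SrO: 325.2·0.7010 = 228.0 pbw (target 228.0 pbw)
  B2O3: 54.87·0.4011 + 370.0·0.5643 = 230.8 pbw (target 230.8 pbw)
  SiO2: 231.4·0.3290 + 1045·0.5178 = 617.2 pbw (target 617.2 pbw)
  CaO: 54.87·0.2671 + 1045·0.4792 = 515.4 pbw (target 515.4 pbw)
  TiO2: 256.2·0.9900 = 253.6 pbw (target 253.6 pbw)
  ZrO2: 231.4·0.6700 = 155.0 pbw (target 155.0 pbw)
Mass balance on the glass: net batch after ignition = 2000 pbw (summing oxide targets gives 2000 pbw; versus the stated basis of 2000 pbw — gaps are rounding artifacts).
Summing the batch: Σ batch = 2283 pbw; Σ batch·LOI gives LOI loss = 282.6 pbw; yield: glass divided by total = 87.62%.

Batch per 2000 pbw glaze:
  Calcium borate ore: 54.87 pbw
  Boric acid: 370.0 pbw
  ZrSiO4: 231.4 pbw
  CaSiO3: 1045 pbw
  TiO2: 256.2 pbw
  SrCO3: 325.2 pbw
Total batch = 2283 pbw; LOI loss = 282.6 pbw; yield = 87.62%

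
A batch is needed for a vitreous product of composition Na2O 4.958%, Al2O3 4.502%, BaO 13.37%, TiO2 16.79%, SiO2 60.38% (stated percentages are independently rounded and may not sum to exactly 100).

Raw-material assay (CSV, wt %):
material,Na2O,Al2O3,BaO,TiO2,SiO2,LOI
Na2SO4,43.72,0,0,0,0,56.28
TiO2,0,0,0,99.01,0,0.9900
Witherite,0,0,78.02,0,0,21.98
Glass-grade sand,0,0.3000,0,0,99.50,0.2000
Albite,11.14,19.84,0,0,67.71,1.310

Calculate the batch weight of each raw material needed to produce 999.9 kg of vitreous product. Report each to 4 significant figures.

Batch per 999.9 kg vitreous product:
  Na2SO4: 57.34 kg
  TiO2: 169.6 kg
  Witherite: 171.3 kg
  Glass-grade sand: 457.1 kg
  Albite: 220.0 kg
Total batch = 1075 kg; LOI loss = 75.40 kg; yield = 92.99%

All internal work holds full precision end to end — mid-chain values are printed, rounded to four significant figures, at each printed step — every reported result takes a single rounding — derived quantities (the five compositions, ignition loss, net glass mass, the totals, the yield) are computed from the weighed amounts at 999.9 kg of glass in exact precision precisely as stated by the problem or the answer.
The oxide mass targets at 999.9 kg vitreous product:
  Na2O: 4.958% × 999.9 = 49.58 kg
  Al2O3: 4.502% × 999.9 = 45.02 kg
  BaO: 13.37% × 999.9 = 133.7 kg
  TiO2: 16.79% × 999.9 = 167.9 kg
  SiO2: 60.38% × 999.9 = 603.7 kg
Sums-versus-targets review from the weights as reported, under the basis named above (summed amounts equal target values within answer rounding):
  Na2O: 57.34·0.4372 + 220.0·0.1114 = 49.58 kg (target 49.58 kg)
  Al2O3: 457.1·0.003000 + 220.0·0.1984 = 45.02 kg (target 45.02 kg)
  BaO: 171.3·0.7802 = 133.6 kg (target 133.7 kg)
  TiO2: 169.6·0.9901 = 167.9 kg (target 167.9 kg)
  SiO2: 457.1·0.9950 + 220.0·0.6771 = 603.8 kg (target 603.7 kg)
Glass mass check: whole batch net of LOI = 999.9 kg (the targets, summed, come to 999.9 kg; basis as stated: 999.9 kg — any gap is answer rounding).
Batch grand total — Σ batch = 1075 kg; ignition loss, Σ(batch × LOI) = 75.40 kg; yield = glass ÷ total batch = 92.99%.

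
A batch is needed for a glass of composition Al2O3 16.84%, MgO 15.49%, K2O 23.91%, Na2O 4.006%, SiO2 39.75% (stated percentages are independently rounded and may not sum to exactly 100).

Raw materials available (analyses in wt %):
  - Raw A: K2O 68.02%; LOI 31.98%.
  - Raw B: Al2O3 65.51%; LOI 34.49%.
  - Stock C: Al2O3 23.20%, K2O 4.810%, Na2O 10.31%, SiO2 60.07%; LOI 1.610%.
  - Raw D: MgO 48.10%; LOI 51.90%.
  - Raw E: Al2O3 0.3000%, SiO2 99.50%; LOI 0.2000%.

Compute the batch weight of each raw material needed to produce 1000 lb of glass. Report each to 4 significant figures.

Intermediates appear (rounded to four significant figures) at each printed step. The whole derivation runs at full float precision at each step — a single rounding yields each reported value — derived quantities are carried starting from the weights per 1000 lb of glass at full float precision (the totals, ignition loss, five oxide percentages, the yield, glass mass) as quoted within the question or the answer.
Oxide mass targets, per 1000 lb glass:
  Al2O3: 16.84% × 1000 = 168.4 lb
  MgO: 15.49% × 1000 = 154.9 lb
  K2O: 23.91% × 1000 = 239.1 lb
  Na2O: 4.006% × 1000 = 40.06 lb
  SiO2: 39.75% × 1000 = 397.5 lb
Verifying the oxide balance on the weights just shown, per the basis as stated (delivered sums recover each target modulo rounding of the values):
  Al2O3: 118.7·0.6551 + 388.6·0.2320 + 164.9·0.003000 = 168.4 lb (target 168.4 lb)
  MgO: 322.0·0.4810 = 154.9 lb (target 154.9 lb)
  K2O: 324.0·0.6802 + 388.6·0.04810 = 239.1 lb (target 239.1 lb)
  Na2O: 388.6·0.1031 = 40.06 lb (target 40.06 lb)
  SiO2: 388.6·0.6007 + 164.9·0.9950 = 397.5 lb (target 397.5 lb)
Consistency of the glass mass: whole batch net of LOI = 999.9 lb (summing oxide targets gives 1000 lb; the stated basis being 1000 lb — differing by rounding only).
Total batch = Σ batch = 1318 lb; LOI removed, Σ of batch·LOI: 318.3 lb; glass ÷ batch gives a yield of 75.86%.

Batch per 1000 lb glass:
  Raw A: 324.0 lb
  Raw B: 118.7 lb
  Stock C: 388.6 lb
  Raw D: 322.0 lb
  Raw E: 164.9 lb
Total batch = 1318 lb; LOI loss = 318.3 lb; yield = 75.86%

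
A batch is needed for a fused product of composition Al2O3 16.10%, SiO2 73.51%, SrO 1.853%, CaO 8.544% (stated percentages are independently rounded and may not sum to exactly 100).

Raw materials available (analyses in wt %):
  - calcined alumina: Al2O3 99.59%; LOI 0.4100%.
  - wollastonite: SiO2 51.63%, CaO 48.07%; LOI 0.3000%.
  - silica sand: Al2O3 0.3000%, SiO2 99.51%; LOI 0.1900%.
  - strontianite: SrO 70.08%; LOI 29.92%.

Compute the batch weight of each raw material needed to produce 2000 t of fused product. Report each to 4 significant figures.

Batch per 2000 t fused product:
  calcined alumina: 319.4 t
  wollastonite: 355.5 t
  silica sand: 1293 t
  strontianite: 52.88 t
Total batch = 2021 t; LOI loss = 20.65 t; yield = 98.98%

In-progress results are displayed with 4-significant-digit rounding across the worked steps. Each numeric step keeps full precision end to end. Each reported result undergoes a single rounding — the derived quantities are computed at exact precision (four oxide percentages, LOI, yield, glass mass, the totals) using the weight values per 2000 t of glass, as quoted within the problem or the answer.
Oxide mass targets, per 2000 t fused product:
  Al2O3: 16.10% × 2000 = 322.0 t
  SiO2: 73.51% × 2000 = 1470 t
  SrO: 1.853% × 2000 = 37.06 t
  CaO: 8.544% × 2000 = 170.9 t
Oxide-by-oxide audit on the weights just shown, at the basis given (every target is met by its sum net of answer rounding effects):
  Al2O3: 319.4·0.9959 + 1293·0.003000 = 322.0 t (target 322.0 t)
  SiO2: 355.5·0.5163 + 1293·0.9951 = 1470 t (target 1470 t)
  SrO: 52.88·0.7008 = 37.06 t (target 37.06 t)
  CaO: 355.5·0.4807 = 170.9 t (target 170.9 t)
Mass balance on the glass: Σ batch − LOI loss = 2000 t (summing oxide targets gives 2000 t; with the basis standing at 2000 t — differing by rounding only).
Total batch = Σ batch = 2021 t; ignition loss, Σ(batch × LOI) = 20.65 t; glass ÷ batch gives a yield of 98.98%.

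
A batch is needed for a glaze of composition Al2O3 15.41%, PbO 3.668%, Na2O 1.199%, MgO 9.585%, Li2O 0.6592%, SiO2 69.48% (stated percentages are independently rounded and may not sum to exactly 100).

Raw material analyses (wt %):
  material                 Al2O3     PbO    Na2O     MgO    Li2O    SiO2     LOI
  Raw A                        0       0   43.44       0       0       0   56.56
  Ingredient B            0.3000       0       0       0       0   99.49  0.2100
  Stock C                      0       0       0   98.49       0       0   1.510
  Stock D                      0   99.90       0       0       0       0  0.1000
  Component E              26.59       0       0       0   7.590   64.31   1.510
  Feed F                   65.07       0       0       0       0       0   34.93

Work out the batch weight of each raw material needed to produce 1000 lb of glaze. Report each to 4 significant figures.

Batch per 1000 lb glaze:
  Raw A: 27.60 lb
  Ingredient B: 642.2 lb
  Stock C: 97.32 lb
  Stock D: 36.72 lb
  Component E: 86.85 lb
  Feed F: 198.4 lb
Total batch = 1089 lb; LOI loss = 89.08 lb; yield = 91.82%

Working values are displayed, rounded to four significant digits, when written out; the working math holds full precision through the solve; exactly one rounding goes into each reported value; all derived quantities, which include six oxide percentages, ignition loss, glass mass, the yield, the totals, are re-derived at full precision, as quoted within the problem or the answer, starting from the weights at 1000 lb of glass.
Oxide mass targets, per 1000 lb glaze:
  Al2O3: 15.41% × 1000 = 154.1 lb
  PbO: 3.668% × 1000 = 36.68 lb
  Na2O: 1.199% × 1000 = 11.99 lb
  MgO: 9.585% × 1000 = 95.85 lb
  Li2O: 0.6592% × 1000 = 6.592 lb
  SiO2: 69.48% × 1000 = 694.8 lb
Per-oxide balance check on the weights just shown, per the basis as stated (target by target, the sums agree modulo rounding of the values):
  Al2O3: 642.2·0.003000 + 86.85·0.2659 + 198.4·0.6507 = 154.1 lb (target 154.1 lb)
  PbO: 36.72·0.9990 = 36.68 lb (target 36.68 lb)
  Na2O: 27.60·0.4344 = 11.99 lb (target 11.99 lb)
  MgO: 97.32·0.9849 = 95.85 lb (target 95.85 lb)
  Li2O: 86.85·0.07590 = 6.592 lb (target 6.592 lb)
  SiO2: 642.2·0.9949 + 86.85·0.6431 = 694.8 lb (target 694.8 lb)
Glass-mass closure: Σ batch − LOI loss = 1000 lb (oxide target masses add up to 1000 lb; the stated basis being 1000 lb — any gap is answer rounding).
Summing the batch: Σ batch = 1089 lb; ignition loss, Σ(batch × LOI) = 89.08 lb; as yield: glass ÷ batch → 91.82%.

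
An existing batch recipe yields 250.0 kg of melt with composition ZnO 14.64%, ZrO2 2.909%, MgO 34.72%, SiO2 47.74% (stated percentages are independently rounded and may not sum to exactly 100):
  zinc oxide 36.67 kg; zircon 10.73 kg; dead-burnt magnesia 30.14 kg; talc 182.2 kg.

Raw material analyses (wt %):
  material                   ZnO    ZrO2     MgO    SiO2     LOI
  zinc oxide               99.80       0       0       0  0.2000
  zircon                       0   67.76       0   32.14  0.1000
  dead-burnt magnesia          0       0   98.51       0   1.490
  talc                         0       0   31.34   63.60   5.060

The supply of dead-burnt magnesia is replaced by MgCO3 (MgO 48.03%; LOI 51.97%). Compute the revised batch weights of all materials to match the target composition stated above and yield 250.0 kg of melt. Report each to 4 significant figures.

Revised batch per 250.0 kg melt:
  zinc oxide: 36.67 kg
  zircon: 10.73 kg
  MgCO3: 61.81 kg
  talc: 182.2 kg
Total batch = 291.4 kg; LOI loss = 41.43 kg

Values along the way are shown rounded to four significant digits at each printed step; each numeric step runs at exact precision at every stage — every reported figure is rounded just once; derived quantities (glass mass, the totals, yield, ignition loss, four oxide percentages) are re-derived in full float precision from the batch weights at 250.0 kg of glass exactly as shown in question or answer.
Per-oxide target masses for 250.0 kg melt:
  ZnO: 14.64% × 250.0 = 36.60 kg
  ZrO2: 2.909% × 250.0 = 7.272 kg
  MgO: 34.72% × 250.0 = 86.80 kg
  SiO2: 47.74% × 250.0 = 119.4 kg
Sums-versus-targets review on the weights just shown, versus the basis set out (delivered sums recover each target modulo rounding of the values):
  ZnO: 36.67·0.9980 = 36.60 kg (target 36.60 kg)
  ZrO2: 10.73·0.6776 = 7.271 kg (target 7.272 kg)
  MgO: 61.81·0.4803 + 182.2·0.3134 = 86.79 kg (target 86.80 kg)
  SiO2: 10.73·0.3214 + 182.2·0.6360 = 119.3 kg (target 119.4 kg)
Glass mass check: total charge less LOI = 250.0 kg (the targets, summed, come to 250.0 kg; versus the stated basis of 250.0 kg — differing by rounding only).
Batch total: Σ batch = 291.4 kg; ignition loss, Σ(batch × LOI) = 41.43 kg; the yield ratio, glass ÷ batch: 85.78%.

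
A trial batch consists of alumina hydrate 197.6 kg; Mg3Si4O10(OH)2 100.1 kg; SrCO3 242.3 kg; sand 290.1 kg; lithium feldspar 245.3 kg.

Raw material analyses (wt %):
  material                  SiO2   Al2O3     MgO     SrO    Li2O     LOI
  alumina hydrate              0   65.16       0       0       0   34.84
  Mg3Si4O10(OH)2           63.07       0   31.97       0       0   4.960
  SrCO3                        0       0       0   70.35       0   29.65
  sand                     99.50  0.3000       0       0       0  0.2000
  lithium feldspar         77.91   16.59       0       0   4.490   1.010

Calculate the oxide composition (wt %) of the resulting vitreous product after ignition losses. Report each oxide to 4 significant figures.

Glass mass = 926.7 kg (batch 1075 − LOI 148.7).
Composition: SiO2 58.58%, Al2O3 18.38%, MgO 3.453%, SrO 18.39%, Li2O 1.189%

Mid-chain values are shown (rounded to four significant figures) on the page — all arithmetic holds full precision in all steps — each reported number sees exactly one rounding — derived quantities are computed starting from the weights on 926.7 kg of glass in full float precision (the yield, ignition loss, the totals, five oxide percentages, glass mass) exactly as printed in either problem or answer.
Delivered oxide masses:
  SiO2: 100.1·0.6307 + 290.1·0.9950 + 245.3·0.7791 = 542.9 kg
  Al2O3: 197.6·0.6516 + 290.1·0.003000 + 245.3·0.1659 = 170.3 kg
  MgO: 100.1·0.3197 = 32.00 kg
  SrO: 242.3·0.7035 = 170.5 kg
  Li2O: 245.3·0.04490 = 11.01 kg
LOI: 197.6·0.3484 + 100.1·0.04960 + 242.3·0.2965 + 290.1·0.002000 + 245.3·0.01010 = 148.7 kg
batch − LOI leaves glass = 1075 − 148.7 = 926.7 kg (= the summed oxide contributions)
wt % = oxide mass / glass mass × 100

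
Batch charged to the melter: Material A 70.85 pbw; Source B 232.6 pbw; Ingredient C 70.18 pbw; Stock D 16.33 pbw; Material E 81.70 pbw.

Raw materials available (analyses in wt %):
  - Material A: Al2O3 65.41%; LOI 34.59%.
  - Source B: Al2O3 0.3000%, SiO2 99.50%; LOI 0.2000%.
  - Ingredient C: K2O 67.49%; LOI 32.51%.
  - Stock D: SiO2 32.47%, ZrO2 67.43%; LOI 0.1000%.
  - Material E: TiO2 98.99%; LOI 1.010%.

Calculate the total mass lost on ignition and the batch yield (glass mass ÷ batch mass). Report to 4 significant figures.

LOI loss = 48.63 pbw; glass = 423.0 pbw; yield = 89.69%

Working values appear (rounded to 4 significant figures) across the worked steps. Every computation carries full precision end to end. Each reported result sees exactly one rounding. Derived quantities, including LOI, glass mass, yield, totals, the five compositions, are rebuilt using the weight values at 423.0 pbw of glass in exact precision as written in problem or answer.
Ignition loss by material:
  Material A: 70.85 × 0.3459 = 24.51 pbw
  Source B: 232.6 × 0.002000 = 0.4652 pbw
  Ingredient C: 70.18 × 0.3251 = 22.82 pbw
  Stock D: 16.33 × 0.001000 = 0.01633 pbw
  Material E: 81.70 × 0.01010 = 0.8252 pbw
Total LOI = 48.63 pbw
Glass = batch − LOI = 471.7 − 48.63 = 423.0 pbw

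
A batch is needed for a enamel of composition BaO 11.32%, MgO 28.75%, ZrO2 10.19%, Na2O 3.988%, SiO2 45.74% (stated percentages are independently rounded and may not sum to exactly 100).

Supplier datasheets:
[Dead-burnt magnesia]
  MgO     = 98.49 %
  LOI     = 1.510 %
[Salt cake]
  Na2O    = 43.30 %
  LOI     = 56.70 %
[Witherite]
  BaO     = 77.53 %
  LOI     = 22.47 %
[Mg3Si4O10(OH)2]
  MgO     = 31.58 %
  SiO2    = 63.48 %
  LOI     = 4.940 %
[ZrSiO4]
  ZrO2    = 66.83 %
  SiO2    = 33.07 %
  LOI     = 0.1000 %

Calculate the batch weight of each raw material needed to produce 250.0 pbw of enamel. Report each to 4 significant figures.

Every computation holds full float precision at every stage — values along the way appear (rounded to four significant digits) as written. Every reported figure is rounded exactly once; all derived quantities (net glass mass, the five compositions, yield, the totals, ignition loss) are recomputed in exact precision starting from the weights for 250.0 pbw of glass as written in the problem or answer text.
The oxide mass targets at 250.0 pbw enamel:
  BaO: 11.32% × 250.0 = 28.30 pbw
  MgO: 28.75% × 250.0 = 71.88 pbw
  ZrO2: 10.19% × 250.0 = 25.48 pbw
  Na2O: 3.988% × 250.0 = 9.970 pbw
  SiO2: 45.74% × 250.0 = 114.4 pbw
Per-oxide balance check working from each reported weight, per the basis as stated (sum by sum, the targets are met inside rounding margins):
  BaO: 36.50·0.7753 = 28.30 pbw (target 28.30 pbw)
  MgO: 21.59·0.9849 + 160.3·0.3158 = 71.89 pbw (target 71.88 pbw)
  ZrO2: 38.12·0.6683 = 25.48 pbw (target 25.48 pbw)
  Na2O: 23.03·0.4330 = 9.972 pbw (target 9.970 pbw)
  SiO2: 160.3·0.6348 + 38.12·0.3307 = 114.4 pbw (target 114.4 pbw)
Glass-mass bookkeeping: Σ batch − LOI loss = 250.0 pbw (the targets, summed, come to 250.0 pbw; with the basis standing at 250.0 pbw — differing by rounding only).
Whole-batch sum: Σ batch = 279.5 pbw; Σ batch·LOI gives LOI loss = 29.54 pbw; as yield: glass ÷ batch → 89.43%.

Batch per 250.0 pbw enamel:
  Dead-burnt magnesia: 21.59 pbw
  Salt cake: 23.03 pbw
  Witherite: 36.50 pbw
  Mg3Si4O10(OH)2: 160.3 pbw
  ZrSiO4: 38.12 pbw
Total batch = 279.5 pbw; LOI loss = 29.54 pbw; yield = 89.43%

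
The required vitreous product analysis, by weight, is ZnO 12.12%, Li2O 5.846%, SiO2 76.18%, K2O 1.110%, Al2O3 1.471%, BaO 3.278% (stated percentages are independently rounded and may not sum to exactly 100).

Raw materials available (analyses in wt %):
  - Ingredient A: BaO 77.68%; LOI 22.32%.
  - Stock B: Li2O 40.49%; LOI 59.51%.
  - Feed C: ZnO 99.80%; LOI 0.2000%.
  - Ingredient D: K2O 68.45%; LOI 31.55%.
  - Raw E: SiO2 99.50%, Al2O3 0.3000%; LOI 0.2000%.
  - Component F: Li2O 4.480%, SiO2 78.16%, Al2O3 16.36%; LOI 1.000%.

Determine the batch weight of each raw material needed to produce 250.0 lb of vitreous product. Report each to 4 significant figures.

Values along the way are printed (rounded to 4 significant digits) alongside each step. The working math runs at full precision throughout. Exactly one rounding is applied to each reported result — the derived quantities are carried in exact precision (six oxide percentages, glass mass, ignition loss, totals, the yield) from the batch weights at 250.0 lb of glass, as set out in question or answer.
Per-oxide target masses for 250.0 lb vitreous product:
  ZnO: 12.12% × 250.0 = 30.30 lb
  Li2O: 5.846% × 250.0 = 14.62 lb
  SiO2: 76.18% × 250.0 = 190.4 lb
  K2O: 1.110% × 250.0 = 2.775 lb
  Al2O3: 1.471% × 250.0 = 3.678 lb
  BaO: 3.278% × 250.0 = 8.195 lb
Per-oxide balance check using the reported weights, against the basis in use (sum by sum, the targets are met modulo rounding of the values):
  ZnO: 30.36·0.9980 = 30.30 lb (target 30.30 lb)
  Li2O: 33.97·0.4049 + 19.25·0.04480 = 14.62 lb (target 14.62 lb)
  SiO2: 176.3·0.9950 + 19.25·0.7816 = 190.5 lb (target 190.4 lb)
  K2O: 4.054·0.6845 = 2.775 lb (target 2.775 lb)
  Al2O3: 176.3·0.003000 + 19.25·0.1636 = 3.678 lb (target 3.678 lb)
  BaO: 10.55·0.7768 = 8.195 lb (target 8.195 lb)
Auditing the glass mass value: net batch after ignition = 250.0 lb (the Σ of target masses is 250.0 lb; with the basis standing at 250.0 lb — any gap is answer rounding).
Batch grand total — Σ batch = 274.5 lb; ignition loss, Σ(batch × LOI) = 24.46 lb; yield: glass divided by total = 91.09%.

Batch per 250.0 lb vitreous product:
  Ingredient A: 10.55 lb
  Stock B: 33.97 lb
  Feed C: 30.36 lb
  Ingredient D: 4.054 lb
  Raw E: 176.3 lb
  Component F: 19.25 lb
Total batch = 274.5 lb; LOI loss = 24.46 lb; yield = 91.09%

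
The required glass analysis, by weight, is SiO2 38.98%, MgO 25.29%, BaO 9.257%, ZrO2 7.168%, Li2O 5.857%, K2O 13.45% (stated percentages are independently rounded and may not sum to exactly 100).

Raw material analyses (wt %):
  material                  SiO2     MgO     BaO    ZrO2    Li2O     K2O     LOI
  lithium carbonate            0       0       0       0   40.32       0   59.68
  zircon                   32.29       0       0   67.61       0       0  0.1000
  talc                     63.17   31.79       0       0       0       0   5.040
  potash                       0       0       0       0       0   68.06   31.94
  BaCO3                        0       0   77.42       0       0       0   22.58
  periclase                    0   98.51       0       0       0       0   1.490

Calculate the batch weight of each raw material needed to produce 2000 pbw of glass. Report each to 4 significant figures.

Batch per 2000 pbw glass:
  lithium carbonate: 290.5 pbw
  zircon: 212.0 pbw
  talc: 1126 pbw
  potash: 395.2 pbw
  BaCO3: 239.1 pbw
  periclase: 150.2 pbw
Total batch = 2413 pbw; LOI loss = 412.8 pbw; yield = 82.89%

The whole derivation carries exact precision in every operation — mid-chain values appear rounded to 4 significant digits when written out — each reported result undergoes a single rounding. Derived quantities, which include the totals, ignition loss, six oxide percentages, glass mass, yield, are carried at full float precision, as they appear in the problem or the answer, using the weight values for 2000 pbw of glass.
Target oxide masses per 2000 pbw glass:
  SiO2: 38.98% × 2000 = 779.6 pbw
  MgO: 25.29% × 2000 = 505.8 pbw
  BaO: 9.257% × 2000 = 185.1 pbw
  ZrO2: 7.168% × 2000 = 143.4 pbw
  Li2O: 5.857% × 2000 = 117.1 pbw
  K2O: 13.45% × 2000 = 269.0 pbw
Verifying the oxide balance given the weights on record, versus the basis set out (oxide sums agree with the targets exact up to rounding of places):
  SiO2: 212.0·0.3229 + 1126·0.6317 = 779.7 pbw (target 779.6 pbw)
  MgO: 1126·0.3179 + 150.2·0.9851 = 505.9 pbw (target 505.8 pbw)
  BaO: 239.1·0.7742 = 185.1 pbw (target 185.1 pbw)
  ZrO2: 212.0·0.6761 = 143.3 pbw (target 143.4 pbw)
  Li2O: 290.5·0.4032 = 117.1 pbw (target 117.1 pbw)
  K2O: 395.2·0.6806 = 269.0 pbw (target 269.0 pbw)
Glass-mass bookkeeping: net batch after ignition = 2000 pbw (summing oxide targets gives 2000 pbw; the stated basis being 2000 pbw — deltas are rounding alone).
Whole-batch sum: Σ batch = 2413 pbw; LOI removed, Σ of batch·LOI: 412.8 pbw; the yield ratio, glass ÷ batch: 82.89%.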